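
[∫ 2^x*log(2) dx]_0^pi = -1 + 2^pi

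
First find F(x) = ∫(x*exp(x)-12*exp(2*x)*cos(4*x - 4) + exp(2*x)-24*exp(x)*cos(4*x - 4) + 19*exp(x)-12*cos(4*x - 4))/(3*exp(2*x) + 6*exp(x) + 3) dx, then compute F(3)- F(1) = -19*E/(3*(1 + E)) - sin(8) + 7*exp(3)/(1 + exp(3))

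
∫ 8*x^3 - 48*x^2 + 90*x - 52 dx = 2*x^4 - 16*x^3 + 45*x^2 - 52*x + C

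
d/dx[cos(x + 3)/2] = -sin(x + 3)/2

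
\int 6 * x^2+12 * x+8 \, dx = 2*x^3 + 6*x^2 + 8*x + C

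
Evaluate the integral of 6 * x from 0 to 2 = 12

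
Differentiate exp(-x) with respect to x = -exp(-x)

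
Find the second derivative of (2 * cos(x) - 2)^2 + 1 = 8*cos(x) - 8*cos(2*x)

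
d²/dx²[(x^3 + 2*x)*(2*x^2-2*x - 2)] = 40*x^3 - 24*x^2 + 12*x - 8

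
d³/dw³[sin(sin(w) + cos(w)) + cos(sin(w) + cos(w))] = 2*(2*sin(w)*cos(w)*cos(sqrt(2)*sin(w + pi/4) + pi/4) + 3*sqrt(2)*sin(w + pi/4)*sin(sqrt(2)*sin(w + pi/4) + pi/4) - 2*cos(sqrt(2)*sin(w + pi/4) + pi/4))*cos(w + pi/4)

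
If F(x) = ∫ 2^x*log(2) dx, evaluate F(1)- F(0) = 1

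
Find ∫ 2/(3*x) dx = 2*log(x)/3 + C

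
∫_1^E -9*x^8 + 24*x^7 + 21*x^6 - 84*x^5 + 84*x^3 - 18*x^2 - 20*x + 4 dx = (-exp(3) - 1 + 2*E + exp(2))^3 - exp(2) - 2*E + 1 + exp(3)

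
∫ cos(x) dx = sin(x) + C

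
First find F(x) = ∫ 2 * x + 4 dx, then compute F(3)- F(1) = 16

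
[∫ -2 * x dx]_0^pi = -pi^2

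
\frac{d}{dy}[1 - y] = -1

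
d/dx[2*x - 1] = 2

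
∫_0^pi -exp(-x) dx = -1 + exp(-pi)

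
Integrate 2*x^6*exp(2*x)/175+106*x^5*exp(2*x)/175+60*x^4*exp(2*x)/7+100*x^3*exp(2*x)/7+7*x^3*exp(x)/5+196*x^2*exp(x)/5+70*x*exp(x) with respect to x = x^2*(x + 25)*(x^2*(x + 25)*exp(x) + 245)*exp(x)/175 + C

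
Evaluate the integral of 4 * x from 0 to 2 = 8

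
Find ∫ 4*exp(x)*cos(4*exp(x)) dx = sin(4*exp(x)) + C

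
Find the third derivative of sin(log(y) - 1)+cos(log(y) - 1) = 2*(sin(log(y) - 1) + 2*cos(log(y) - 1))/y^3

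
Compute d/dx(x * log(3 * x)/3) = log(x)/3 + 1/3 + log(3)/3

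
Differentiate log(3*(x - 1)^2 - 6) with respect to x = (2*x - 2)/(x^2 - 2*x - 1)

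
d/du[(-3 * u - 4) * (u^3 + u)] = -12*u^3 - 12*u^2 - 6*u - 4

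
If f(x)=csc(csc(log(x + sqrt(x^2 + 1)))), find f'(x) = (x + sqrt(x^2 + 1))*cos(log(x + sqrt(x^2 + 1)))*cos(1/sin(log(x + sqrt(x^2 + 1))))/((x^2 + x*sqrt(x^2 + 1) + 1)*sin(log(x + sqrt(x^2 + 1)))^2*sin(1/sin(log(x + sqrt(x^2 + 1))))^2)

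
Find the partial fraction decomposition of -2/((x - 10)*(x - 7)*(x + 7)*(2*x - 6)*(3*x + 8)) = 81/(243542*(3*x + 8)) - 1/(30940*(x + 7)) - 1/(4760*(x - 3)) + 1/(4872*(x - 7)) - 1/(13566*(x - 10))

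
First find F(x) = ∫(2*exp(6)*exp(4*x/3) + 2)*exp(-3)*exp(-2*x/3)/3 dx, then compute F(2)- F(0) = -exp(3) - exp(-13/3) + exp(-3) + exp(13/3)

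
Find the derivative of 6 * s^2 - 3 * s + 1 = 12*s - 3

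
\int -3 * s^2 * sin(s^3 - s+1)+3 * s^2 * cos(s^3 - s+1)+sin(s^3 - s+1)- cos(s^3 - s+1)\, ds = sin(s^3 - s + 1) + cos(s^3 - s + 1) + C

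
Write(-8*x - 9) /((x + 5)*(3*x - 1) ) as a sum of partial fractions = -35/(16*(3*x - 1)) - 31/(16*(x + 5))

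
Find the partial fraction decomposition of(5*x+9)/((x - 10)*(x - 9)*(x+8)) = -31/(306*(x + 8)) - 54/(17*(x - 9)) + 59/(18*(x - 10))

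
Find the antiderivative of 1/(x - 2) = log(4*x - 8) + C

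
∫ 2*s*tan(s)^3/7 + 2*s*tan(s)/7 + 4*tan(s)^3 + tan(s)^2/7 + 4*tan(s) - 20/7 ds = -20*s/7 + (s/7 + 2)*tan(s)^2 + C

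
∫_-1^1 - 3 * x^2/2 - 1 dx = -3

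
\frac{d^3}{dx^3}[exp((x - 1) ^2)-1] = 8*x^3*exp(x^2 - 2*x + 1) - 24*x^2*exp(x^2 - 2*x + 1) + 36*x*exp(x^2 - 2*x + 1) - 20*exp(x^2 - 2*x + 1)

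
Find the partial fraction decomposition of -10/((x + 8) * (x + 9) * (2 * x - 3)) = -40/(399*(2*x - 3)) - 10/(21*(x + 9)) + 10/(19*(x + 8))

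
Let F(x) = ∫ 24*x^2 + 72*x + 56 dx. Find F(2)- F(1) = 220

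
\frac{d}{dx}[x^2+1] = 2*x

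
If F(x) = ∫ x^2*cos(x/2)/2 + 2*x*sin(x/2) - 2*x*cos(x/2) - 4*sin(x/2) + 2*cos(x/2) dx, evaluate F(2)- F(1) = -sin(1/2)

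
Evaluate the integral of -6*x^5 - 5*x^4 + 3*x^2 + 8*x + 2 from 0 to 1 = 5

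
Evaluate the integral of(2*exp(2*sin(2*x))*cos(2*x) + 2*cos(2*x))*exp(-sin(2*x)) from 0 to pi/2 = 0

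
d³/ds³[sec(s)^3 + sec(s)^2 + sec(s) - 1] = (-1 - 8/cos(s) - 21/cos(s)^2 + 24/cos(s)^3 + 60/cos(s)^4)*sin(s)/cos(s)^2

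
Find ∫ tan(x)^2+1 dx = tan(x) + C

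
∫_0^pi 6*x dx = 3*pi^2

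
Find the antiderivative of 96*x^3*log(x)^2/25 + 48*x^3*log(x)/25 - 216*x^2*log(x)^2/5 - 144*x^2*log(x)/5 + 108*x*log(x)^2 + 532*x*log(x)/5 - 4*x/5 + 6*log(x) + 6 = 2*x*(2*x - 15)*(3*x*(2*x - 15)*log(x) - 5)*log(x)/25 + C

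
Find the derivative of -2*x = -2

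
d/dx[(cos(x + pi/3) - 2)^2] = 4*sin(x + pi/3) - cos(2*x + pi/6)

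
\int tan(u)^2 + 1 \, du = tan(u) + C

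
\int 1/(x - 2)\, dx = log(x - 2) + C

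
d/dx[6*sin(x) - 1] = 6*cos(x)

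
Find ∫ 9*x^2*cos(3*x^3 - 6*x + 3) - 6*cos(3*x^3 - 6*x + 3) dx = sin(3*x^3 - 6*x + 3) + C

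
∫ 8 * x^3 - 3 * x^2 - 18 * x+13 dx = 2*x^4 - x^3 - 9*x^2 + 13*x + C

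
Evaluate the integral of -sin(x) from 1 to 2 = -cos(1) + cos(2)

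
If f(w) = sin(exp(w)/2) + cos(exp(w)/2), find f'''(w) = sqrt(2)*(-exp(2*w)*cos(exp(w)/2 + pi/4) - 6*exp(w)*sin(exp(w)/2 + pi/4) + 4*cos(exp(w)/2 + pi/4))*exp(w)/8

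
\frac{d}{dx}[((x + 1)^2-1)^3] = 6*x^5 + 30*x^4 + 48*x^3 + 24*x^2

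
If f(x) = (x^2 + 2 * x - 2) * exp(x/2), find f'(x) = x^2*exp(x/2)/2 + 3*x*exp(x/2) + exp(x/2)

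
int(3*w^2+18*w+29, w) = w^3 + 9*w^2 + 29*w + C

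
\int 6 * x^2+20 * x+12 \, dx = 2*x^3 + 10*x^2 + 12*x + C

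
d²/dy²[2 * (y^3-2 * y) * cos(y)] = -2*y^3*cos(y) - 12*y^2*sin(y) + 16*y*cos(y) + 8*sin(y)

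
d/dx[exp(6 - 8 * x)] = -8*exp(6 - 8*x)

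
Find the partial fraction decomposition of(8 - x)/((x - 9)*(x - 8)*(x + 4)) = 1/(13*(x + 4)) - 1/(13*(x - 9))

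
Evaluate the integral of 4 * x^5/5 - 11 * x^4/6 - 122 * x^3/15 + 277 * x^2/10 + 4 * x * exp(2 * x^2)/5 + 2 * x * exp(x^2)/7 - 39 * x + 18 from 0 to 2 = -442/105 + exp(4)/7 + exp(8)/5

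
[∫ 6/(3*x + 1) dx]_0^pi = 2*log(1 + 3*pi)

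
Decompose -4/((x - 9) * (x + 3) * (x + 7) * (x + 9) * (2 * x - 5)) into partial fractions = 64/(62491*(2*x - 5)) - 1/(1242*(x + 9)) + 1/(608*(x + 7)) - 1/(792*(x + 3)) - 1/(11232*(x - 9))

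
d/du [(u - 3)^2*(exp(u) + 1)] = u^2*exp(u) - 4*u*exp(u) + 2*u + 3*exp(u) - 6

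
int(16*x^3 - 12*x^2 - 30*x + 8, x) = 4*x^4 - 4*x^3 - 15*x^2 + 8*x + C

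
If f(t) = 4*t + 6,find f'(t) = 4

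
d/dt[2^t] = 2^t*log(2)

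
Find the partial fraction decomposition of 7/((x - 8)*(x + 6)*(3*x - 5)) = -63/(437*(3*x - 5)) + 1/(46*(x + 6)) + 1/(38*(x - 8))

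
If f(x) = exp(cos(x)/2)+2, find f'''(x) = (-sin(x)^2 + 6*cos(x) + 4)*exp(cos(x)/2)*sin(x)/8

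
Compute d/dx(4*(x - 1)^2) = 8*x - 8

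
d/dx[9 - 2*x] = -2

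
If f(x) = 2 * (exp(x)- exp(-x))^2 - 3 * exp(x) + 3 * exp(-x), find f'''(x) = (16*exp(4*x) - 3*exp(3*x) - 3*exp(x) - 16)*exp(-2*x)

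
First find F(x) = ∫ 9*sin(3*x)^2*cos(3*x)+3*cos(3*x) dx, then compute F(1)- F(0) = sin(3)^3 + sin(3)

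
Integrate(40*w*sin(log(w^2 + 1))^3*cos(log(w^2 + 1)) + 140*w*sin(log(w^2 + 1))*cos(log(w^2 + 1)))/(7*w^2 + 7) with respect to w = 5*(sin(log(w^2 + 1))^2 + 7)*sin(log(w^2 + 1))^2/7 + C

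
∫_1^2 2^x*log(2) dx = 2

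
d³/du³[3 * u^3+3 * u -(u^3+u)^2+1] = -120*u^3 - 48*u + 18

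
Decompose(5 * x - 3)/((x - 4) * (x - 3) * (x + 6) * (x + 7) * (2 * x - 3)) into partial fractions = 8/(425*(2*x - 3)) - 19/(935*(x + 7)) + 11/(450*(x + 6)) - 2/(45*(x - 3)) + 17/(550*(x - 4))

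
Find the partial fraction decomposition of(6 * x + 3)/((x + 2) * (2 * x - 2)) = 3/(2*(x + 2)) + 3/(2*(x - 1))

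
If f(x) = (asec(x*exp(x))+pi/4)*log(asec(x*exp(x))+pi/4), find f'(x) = (x*log(asec(x*exp(x)) + pi/4) + x + log(asec(x*exp(x)) + pi/4) + 1)*exp(-x)/(x^2*sqrt(1 - exp(-2*x)/x^2))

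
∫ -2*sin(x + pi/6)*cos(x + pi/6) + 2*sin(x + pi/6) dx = (cos(x + pi/6) - 1)^2 + C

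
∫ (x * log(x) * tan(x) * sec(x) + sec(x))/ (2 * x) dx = log(x)*sec(x)/2 + C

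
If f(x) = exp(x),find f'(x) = exp(x)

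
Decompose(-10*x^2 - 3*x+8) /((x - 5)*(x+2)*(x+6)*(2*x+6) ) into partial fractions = 167/(132*(x + 6)) - 73/(48*(x + 3)) + 13/(28*(x + 2)) - 257/(1232*(x - 5))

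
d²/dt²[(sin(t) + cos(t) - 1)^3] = 6*(-3*sqrt(2)*sin(t)*cos(t + pi/4) + 4*cos(t) - 3)*sin(t)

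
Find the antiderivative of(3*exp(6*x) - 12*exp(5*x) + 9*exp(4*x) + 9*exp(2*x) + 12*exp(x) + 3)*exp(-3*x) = ((exp(x) - 2)*exp(x) - 1)^3*exp(-3*x) + C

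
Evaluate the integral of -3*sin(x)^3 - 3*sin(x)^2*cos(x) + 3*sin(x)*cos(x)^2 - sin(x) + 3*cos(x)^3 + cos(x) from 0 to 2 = -2 + cos(2) + (cos(2) + sin(2))^3 + sin(2)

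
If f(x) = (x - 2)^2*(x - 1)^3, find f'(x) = 5*x^4 - 28*x^3 + 57*x^2 - 50*x + 16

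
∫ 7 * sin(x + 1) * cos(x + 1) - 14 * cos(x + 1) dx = -14*sin(x + 1) - 7*cos(2*x + 2)/4 + C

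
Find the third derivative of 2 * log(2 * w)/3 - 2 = 4/(3*w^3)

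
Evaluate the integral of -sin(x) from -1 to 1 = 0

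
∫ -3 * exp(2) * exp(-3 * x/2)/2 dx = exp(2 - 3*x/2) + C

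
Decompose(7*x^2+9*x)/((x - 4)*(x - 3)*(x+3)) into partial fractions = 6/(7*(x + 3)) - 15/(x - 3) + 148/(7*(x - 4))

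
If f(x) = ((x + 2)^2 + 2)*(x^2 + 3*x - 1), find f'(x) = 4*x^3 + 21*x^2 + 34*x + 14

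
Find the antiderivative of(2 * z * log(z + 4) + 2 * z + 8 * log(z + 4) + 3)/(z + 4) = (2*z + 3)*log(z + 4) + C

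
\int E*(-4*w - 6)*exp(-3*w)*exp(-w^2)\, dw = 2*exp(-w^2 - 3*w + 1) + C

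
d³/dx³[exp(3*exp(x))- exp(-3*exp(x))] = (27*exp(3*x) - 27*exp(2*x) + 3*exp(x) + 3*exp(x + 6*exp(x)) + 27*exp(2*x + 6*exp(x)) + 27*exp(3*x + 6*exp(x)))*exp(-3*exp(x))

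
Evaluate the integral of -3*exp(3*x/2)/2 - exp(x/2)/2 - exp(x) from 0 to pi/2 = -exp(3*pi/4) - exp(pi/2) - exp(pi/4) + 3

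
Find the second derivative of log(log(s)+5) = (-log(s) - 6)/(s^2*log(s)^2 + 10*s^2*log(s) + 25*s^2)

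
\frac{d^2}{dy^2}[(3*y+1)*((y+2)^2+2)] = 18*y + 26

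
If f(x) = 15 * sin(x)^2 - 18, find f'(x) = 15*sin(2*x)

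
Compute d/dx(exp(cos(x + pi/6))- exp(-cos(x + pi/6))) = -(exp(sqrt(3)*cos(x))*exp(-sin(x)) + 1)*exp(-cos(x + pi/6))*sin(x + pi/6)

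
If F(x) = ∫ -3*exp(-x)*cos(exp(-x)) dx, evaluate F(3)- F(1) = -3*sin(exp(-1)) + 3*sin(exp(-3))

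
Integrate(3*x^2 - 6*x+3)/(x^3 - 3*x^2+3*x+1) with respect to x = log((x - 1)^3 + 2) + C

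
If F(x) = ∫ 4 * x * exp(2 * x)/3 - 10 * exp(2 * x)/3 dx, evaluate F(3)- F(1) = 4*exp(2)/3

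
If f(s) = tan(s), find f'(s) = cos(s)^(-2)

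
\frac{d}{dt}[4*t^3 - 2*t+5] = 12*t^2 - 2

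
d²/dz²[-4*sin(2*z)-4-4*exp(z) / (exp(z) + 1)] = 4*(4*exp(3*z)*sin(2*z) + 12*exp(2*z)*sin(2*z) + exp(2*z) + 12*exp(z)*sin(2*z) - exp(z) + 4*sin(2*z))/(exp(3*z) + 3*exp(2*z) + 3*exp(z) + 1)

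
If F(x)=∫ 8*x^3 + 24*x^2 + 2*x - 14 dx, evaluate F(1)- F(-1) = -12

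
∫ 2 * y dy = y^2 + C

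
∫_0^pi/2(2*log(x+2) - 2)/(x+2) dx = -2*log(pi/2 + 2) - log(2)^2 + 2*log(2) + log(pi/2 + 2)^2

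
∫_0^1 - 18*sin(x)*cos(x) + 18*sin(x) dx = 9*(-1 + cos(1))^2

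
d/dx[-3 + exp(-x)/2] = -exp(-x)/2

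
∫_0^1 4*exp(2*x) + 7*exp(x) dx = -17 - E + 2*(2 + E)^2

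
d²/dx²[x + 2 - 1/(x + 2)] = -2/(x^3 + 6*x^2 + 12*x + 8)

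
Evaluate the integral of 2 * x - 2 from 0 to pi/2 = -1 + (1 - pi/2)^2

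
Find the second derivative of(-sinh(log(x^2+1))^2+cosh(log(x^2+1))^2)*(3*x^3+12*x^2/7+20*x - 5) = 18*x + 24/7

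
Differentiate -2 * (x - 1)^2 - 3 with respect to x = 4 - 4*x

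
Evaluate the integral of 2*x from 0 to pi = pi^2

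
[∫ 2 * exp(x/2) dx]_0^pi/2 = -4 + 4*exp(pi/4)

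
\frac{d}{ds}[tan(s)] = cos(s)^(-2)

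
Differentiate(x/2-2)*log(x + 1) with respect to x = (x*log(x + 1) + x + log(x + 1) - 4)/(2*x + 2)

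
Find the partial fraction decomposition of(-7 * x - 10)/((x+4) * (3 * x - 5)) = -65/(17*(3*x - 5)) - 18/(17*(x + 4))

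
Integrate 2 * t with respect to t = t^2 + C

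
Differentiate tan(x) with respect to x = cos(x)^(-2)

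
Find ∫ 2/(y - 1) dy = 2*log(1 - y) + C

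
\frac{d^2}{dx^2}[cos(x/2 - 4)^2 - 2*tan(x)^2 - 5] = -cos(x - 8)/2 - 12*tan(x)^4 - 16*tan(x)^2 - 4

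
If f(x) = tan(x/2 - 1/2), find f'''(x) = 3*tan(x/2 - 1/2)^4/4 + tan(x/2 - 1/2)^2 + 1/4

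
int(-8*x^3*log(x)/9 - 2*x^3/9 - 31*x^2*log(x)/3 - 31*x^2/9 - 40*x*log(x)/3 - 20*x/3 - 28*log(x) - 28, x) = -x*(x + 14)*(2*x^2 + 3*x + 18)*log(x)/9 + C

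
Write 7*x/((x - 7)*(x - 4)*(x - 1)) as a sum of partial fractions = 7/(18*(x - 1)) - 28/(9*(x - 4)) + 49/(18*(x - 7))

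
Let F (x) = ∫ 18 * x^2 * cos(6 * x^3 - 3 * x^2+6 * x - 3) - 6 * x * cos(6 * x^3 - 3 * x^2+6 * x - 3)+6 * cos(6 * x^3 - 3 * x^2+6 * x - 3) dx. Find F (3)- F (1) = sin(150) - sin(6)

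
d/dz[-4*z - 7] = -4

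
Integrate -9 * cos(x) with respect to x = -9*sin(x) + C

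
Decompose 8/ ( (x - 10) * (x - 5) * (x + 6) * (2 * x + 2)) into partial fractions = -1/(220*(x + 6)) + 2/(165*(x + 1)) - 2/(165*(x - 5)) + 1/(220*(x - 10))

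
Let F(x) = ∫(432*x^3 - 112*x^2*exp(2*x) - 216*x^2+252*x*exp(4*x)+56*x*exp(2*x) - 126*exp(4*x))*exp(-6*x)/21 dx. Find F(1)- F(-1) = -24*exp(6)/7 - 4*exp(4)/3 - 6*exp(2) - 6*exp(-2) - 24*exp(-6)/7 + 4*exp(-4)/3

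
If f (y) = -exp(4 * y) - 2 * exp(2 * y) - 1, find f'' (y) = -16*exp(4*y) - 8*exp(2*y)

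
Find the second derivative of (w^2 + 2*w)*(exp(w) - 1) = w^2*exp(w) + 6*w*exp(w) + 6*exp(w) - 2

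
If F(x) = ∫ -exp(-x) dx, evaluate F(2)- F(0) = -1 + exp(-2)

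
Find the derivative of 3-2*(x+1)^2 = -4*x - 4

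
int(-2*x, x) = -x^2 + C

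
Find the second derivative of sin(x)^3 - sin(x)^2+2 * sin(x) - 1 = -9*sin(x)^3 + 4*sin(x)^2 + 4*sin(x) - 2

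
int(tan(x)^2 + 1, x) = tan(x) + C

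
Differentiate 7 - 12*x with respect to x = -12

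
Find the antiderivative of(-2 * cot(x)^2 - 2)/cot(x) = 2*log(cot(x)) + C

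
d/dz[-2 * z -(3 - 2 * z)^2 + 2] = 10 - 8*z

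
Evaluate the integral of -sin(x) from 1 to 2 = -cos(1) + cos(2)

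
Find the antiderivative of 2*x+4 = x^2 + 4*x + C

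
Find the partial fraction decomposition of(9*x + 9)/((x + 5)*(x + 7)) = 27/(x + 7) - 18/(x + 5)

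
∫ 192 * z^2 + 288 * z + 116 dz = 64*z^3 + 144*z^2 + 116*z + C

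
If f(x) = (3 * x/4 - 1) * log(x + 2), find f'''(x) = (-3*x - 26)/(4*x^3 + 24*x^2 + 48*x + 32)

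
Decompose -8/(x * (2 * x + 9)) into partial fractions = 16/(9*(2*x + 9)) - 8/(9*x)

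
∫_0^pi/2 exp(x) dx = -1 + exp(pi/2)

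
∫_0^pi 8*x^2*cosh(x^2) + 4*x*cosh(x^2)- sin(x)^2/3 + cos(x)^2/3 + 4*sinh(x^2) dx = (2 + 4*pi)*sinh(pi^2)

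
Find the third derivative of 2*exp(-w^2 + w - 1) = (-16*w^3 + 24*w^2 + 12*w - 10)*exp(-w^2 + w - 1)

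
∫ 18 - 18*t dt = -9*t^2 + 18*t + C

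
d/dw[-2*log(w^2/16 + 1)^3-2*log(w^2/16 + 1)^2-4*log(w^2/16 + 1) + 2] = (-12*w*log(w^2/16 + 1)^2 - 8*w*log(w^2/16 + 1) - 8*w)/(w^2 + 16)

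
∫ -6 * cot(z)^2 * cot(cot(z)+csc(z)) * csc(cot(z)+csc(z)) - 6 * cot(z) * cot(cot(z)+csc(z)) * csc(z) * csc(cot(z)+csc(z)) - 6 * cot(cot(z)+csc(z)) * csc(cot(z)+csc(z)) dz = -6*csc(cot(z) + csc(z)) + C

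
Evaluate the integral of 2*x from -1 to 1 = 0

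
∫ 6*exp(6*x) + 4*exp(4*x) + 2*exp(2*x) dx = exp(6*x) + exp(4*x) + exp(2*x) + C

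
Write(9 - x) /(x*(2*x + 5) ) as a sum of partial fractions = -23/(5*(2*x + 5)) + 9/(5*x)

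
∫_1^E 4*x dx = -2 + 2*exp(2)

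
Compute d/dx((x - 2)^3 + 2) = 3*x^2 - 12*x + 12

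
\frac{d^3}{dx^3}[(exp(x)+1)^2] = 8*exp(2*x) + 2*exp(x)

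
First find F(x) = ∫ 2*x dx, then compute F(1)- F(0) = 1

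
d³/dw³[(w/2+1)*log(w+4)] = (-w - 8)/(2*w^3 + 24*w^2 + 96*w + 128)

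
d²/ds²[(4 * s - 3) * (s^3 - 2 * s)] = 48*s^2 - 18*s - 16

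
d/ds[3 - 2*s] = -2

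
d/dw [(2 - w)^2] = 2*w - 4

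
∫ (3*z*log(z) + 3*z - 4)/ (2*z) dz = (3*z - 4)*log(z)/2 + C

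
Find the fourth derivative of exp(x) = exp(x)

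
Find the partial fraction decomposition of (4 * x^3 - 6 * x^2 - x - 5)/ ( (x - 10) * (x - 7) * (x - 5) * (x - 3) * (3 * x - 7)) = 219/(1288*(3*x - 7)) - 23/(56*(x - 3)) + 17/(8*(x - 5)) - 533/(168*(x - 7)) + 677/(483*(x - 10))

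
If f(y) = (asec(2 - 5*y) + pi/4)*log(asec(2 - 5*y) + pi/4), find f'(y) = (-5*log(asec(2 - 5*y) + pi/4) - 5)/(25*y^2*sqrt(1 - 1/(25*y^2 - 20*y + 4)) - 20*y*sqrt(1 - 1/(25*y^2 - 20*y + 4)) + 4*sqrt(1 - 1/(25*y^2 - 20*y + 4)))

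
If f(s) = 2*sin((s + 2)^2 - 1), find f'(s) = 4*(s + 2)*cos(s^2 + 4*s + 3)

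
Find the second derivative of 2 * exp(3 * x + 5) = 18*exp(3*x + 5)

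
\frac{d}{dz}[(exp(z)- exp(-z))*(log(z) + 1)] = (z*exp(2*z)*log(z) + z*exp(2*z) + z*log(z) + z + exp(2*z) - 1)*exp(-z)/z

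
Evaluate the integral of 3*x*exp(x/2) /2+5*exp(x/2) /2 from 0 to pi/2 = 1 + (-1 + 3*pi/2)*exp(pi/4)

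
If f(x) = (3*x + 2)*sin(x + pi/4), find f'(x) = 3*x*cos(x + pi/4) + 3*sin(x + pi/4) + 2*cos(x + pi/4)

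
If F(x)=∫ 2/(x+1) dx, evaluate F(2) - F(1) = -log(8) + log(18)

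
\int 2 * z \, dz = z^2 + C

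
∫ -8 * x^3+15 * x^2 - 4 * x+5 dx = -2*x^4 + 5*x^3 - 2*x^2 + 5*x + C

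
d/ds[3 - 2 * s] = -2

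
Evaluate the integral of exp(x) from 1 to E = -E + exp(E)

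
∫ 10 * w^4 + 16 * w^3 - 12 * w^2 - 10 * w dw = 2*w^5 + 4*w^4 - 4*w^3 - 5*w^2 + C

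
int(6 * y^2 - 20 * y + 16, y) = 2*y^3 - 10*y^2 + 16*y + C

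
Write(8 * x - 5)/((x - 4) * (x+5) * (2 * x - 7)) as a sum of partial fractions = -92/(17*(2*x - 7)) - 5/(17*(x + 5)) + 3/(x - 4)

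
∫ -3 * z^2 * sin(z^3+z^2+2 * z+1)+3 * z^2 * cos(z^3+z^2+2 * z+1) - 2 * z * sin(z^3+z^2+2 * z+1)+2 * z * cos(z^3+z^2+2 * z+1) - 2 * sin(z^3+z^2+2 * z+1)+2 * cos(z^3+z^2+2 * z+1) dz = sin(z^3 + z^2 + 2*z + 1) + cos(z^3 + z^2 + 2*z + 1) + C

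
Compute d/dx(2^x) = 2^x*log(2)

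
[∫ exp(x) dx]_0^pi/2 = -1 + exp(pi/2)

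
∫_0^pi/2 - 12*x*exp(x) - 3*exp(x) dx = 3*(3 - 2*pi)*exp(pi/2) - 9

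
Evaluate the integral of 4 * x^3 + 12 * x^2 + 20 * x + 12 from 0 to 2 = 112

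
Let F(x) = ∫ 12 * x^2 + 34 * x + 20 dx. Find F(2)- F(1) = 99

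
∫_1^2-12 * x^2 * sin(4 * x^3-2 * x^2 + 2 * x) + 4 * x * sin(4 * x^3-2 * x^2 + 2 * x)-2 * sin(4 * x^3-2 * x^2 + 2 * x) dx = cos(28) - cos(4)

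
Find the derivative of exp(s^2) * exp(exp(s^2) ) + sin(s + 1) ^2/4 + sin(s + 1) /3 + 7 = 2*s*exp(s^2 + exp(s^2)) + 2*s*exp(2*s^2 + exp(s^2)) + sin(2*s + 2)/4 + cos(s + 1)/3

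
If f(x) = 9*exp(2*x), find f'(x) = 18*exp(2*x)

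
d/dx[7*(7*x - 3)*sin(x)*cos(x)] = 49*x*cos(2*x) + 49*sin(2*x)/2 - 21*cos(2*x)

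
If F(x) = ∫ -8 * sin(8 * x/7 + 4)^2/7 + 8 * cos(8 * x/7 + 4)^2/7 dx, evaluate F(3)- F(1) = sin(104/7)/2 - sin(72/7)/2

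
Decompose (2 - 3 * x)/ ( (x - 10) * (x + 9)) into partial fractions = -29/(19*(x + 9)) - 28/(19*(x - 10))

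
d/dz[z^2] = 2*z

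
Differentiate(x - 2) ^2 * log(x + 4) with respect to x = (2*x^2*log(x + 4) + x^2 + 4*x*log(x + 4) - 4*x - 16*log(x + 4) + 4)/(x + 4)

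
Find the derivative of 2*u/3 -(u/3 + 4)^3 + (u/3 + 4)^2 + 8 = -u^2/9 - 22*u/9 - 38/3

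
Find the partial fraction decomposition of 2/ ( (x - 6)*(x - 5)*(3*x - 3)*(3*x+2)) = -9/(850*(3*x + 2)) + 1/(150*(x - 1)) - 1/(102*(x - 5)) + 1/(150*(x - 6))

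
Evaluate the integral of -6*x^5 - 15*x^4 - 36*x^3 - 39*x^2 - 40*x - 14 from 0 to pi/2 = -(pi/2 + 2 + pi^2/4)^3 - pi^2/2 - pi + 8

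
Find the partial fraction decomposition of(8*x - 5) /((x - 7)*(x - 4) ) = -9/(x - 4) + 17/(x - 7)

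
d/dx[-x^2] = -2*x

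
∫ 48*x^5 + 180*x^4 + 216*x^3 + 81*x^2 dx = 8*x^6 + 36*x^5 + 54*x^4 + 27*x^3 + C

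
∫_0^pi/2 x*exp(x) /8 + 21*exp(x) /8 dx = -5/2 + (pi/8 + 5)*exp(pi/2)/2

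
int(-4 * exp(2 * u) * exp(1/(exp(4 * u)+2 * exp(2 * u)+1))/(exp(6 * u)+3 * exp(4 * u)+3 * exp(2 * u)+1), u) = exp((exp(2*u) + 1)^(-2)) + C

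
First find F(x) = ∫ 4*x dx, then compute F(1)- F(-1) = 0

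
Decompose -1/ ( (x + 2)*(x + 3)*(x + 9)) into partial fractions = -1/(42*(x + 9)) + 1/(6*(x + 3)) - 1/(7*(x + 2))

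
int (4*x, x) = 2*x^2 + C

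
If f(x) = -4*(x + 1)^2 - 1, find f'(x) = -8*x - 8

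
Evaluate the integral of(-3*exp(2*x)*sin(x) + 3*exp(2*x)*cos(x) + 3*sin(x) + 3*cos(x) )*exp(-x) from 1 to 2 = 3*(-exp(-2) + exp(2))*cos(2) - 3*(E - exp(-1))*cos(1)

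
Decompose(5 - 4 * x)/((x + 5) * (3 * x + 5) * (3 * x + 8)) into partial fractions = -47/(21*(3*x + 8)) + 7/(6*(3*x + 5)) + 5/(14*(x + 5))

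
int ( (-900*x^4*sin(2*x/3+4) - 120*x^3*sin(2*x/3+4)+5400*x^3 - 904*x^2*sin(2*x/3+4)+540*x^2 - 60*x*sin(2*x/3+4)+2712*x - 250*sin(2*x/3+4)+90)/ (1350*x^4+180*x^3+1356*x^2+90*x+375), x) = log((30*x^2 + 2*x + 15)^2/25 + 1) + cos(2*x/3 + 4) + C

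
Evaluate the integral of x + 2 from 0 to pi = -2 + (2 + pi)^2/2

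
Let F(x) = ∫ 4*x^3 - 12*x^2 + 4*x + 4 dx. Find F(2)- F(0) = 0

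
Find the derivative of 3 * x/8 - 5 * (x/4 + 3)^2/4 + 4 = -5*x/32 - 3/2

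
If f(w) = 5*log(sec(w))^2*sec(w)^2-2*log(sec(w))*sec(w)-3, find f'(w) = 2*(5*log(1/cos(w))^2/cos(w) - log(1/cos(w)) + 5*log(1/cos(w))/cos(w) - 1)*sin(w)/cos(w)^2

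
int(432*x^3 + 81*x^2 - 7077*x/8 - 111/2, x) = 108*x^4 + 27*x^3 - 7077*x^2/16 - 111*x/2 + C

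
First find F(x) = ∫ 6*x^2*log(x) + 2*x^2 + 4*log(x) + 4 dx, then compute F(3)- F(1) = 66*log(3)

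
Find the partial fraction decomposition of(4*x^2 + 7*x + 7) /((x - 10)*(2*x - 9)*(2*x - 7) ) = 161/(26*(2*x - 7)) - 239/(22*(2*x - 9)) + 477/(143*(x - 10))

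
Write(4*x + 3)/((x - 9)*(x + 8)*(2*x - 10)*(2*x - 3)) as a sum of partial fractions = 12/(665*(2*x - 3)) + 29/(8398*(x + 8)) - 23/(728*(x - 5)) + 13/(680*(x - 9))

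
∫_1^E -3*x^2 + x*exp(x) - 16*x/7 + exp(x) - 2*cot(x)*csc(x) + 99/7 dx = -exp(3) - 12 - 8*exp(2)/7 - 2/sin(1) + 2/sin(E) + 92*E/7 + E*exp(E)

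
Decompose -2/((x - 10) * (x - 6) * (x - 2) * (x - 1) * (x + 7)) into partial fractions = -1/(7956*(x + 7)) + 1/(180*(x - 1)) - 1/(144*(x - 2)) + 1/(520*(x - 6)) - 1/(2448*(x - 10))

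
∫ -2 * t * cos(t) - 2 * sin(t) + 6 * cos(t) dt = (6 - 2*t)*sin(t) + C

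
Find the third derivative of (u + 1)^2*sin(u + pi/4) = -u^2*cos(u + pi/4) - 6*u*sin(u + pi/4) - 2*u*cos(u + pi/4) - 6*sin(u + pi/4) + 5*cos(u + pi/4)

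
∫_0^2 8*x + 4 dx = 24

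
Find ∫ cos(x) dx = sin(x) + C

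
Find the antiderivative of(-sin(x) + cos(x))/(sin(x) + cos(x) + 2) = log(sin(x) + cos(x) + 2) + C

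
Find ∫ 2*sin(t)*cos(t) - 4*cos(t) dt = (sin(t) - 2)^2 + C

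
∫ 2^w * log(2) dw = 2^w + C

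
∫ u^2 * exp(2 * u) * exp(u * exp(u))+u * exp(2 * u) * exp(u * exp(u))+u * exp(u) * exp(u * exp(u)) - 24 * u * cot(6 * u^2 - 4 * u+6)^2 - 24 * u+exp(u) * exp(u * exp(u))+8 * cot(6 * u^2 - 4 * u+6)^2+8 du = u*exp(u*(exp(u) + 1)) + 2*cot(6*u^2 - 4*u + 6) + C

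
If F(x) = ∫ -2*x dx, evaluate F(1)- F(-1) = 0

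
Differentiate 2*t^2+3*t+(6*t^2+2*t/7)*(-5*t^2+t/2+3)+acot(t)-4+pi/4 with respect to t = (-840*t^5 + 33*t^4 - 558*t^3 + 60*t^2 + 282*t + 20)/(7*t^2 + 7)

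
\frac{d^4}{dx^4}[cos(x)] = cos(x)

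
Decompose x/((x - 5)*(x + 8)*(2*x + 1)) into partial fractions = 2/(165*(2*x + 1)) - 8/(195*(x + 8)) + 5/(143*(x - 5))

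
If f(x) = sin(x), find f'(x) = cos(x)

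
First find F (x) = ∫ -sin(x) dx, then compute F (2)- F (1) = -cos(1) + cos(2)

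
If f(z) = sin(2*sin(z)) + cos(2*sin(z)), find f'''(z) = 12*sin(z)*sin(2*sin(z))*cos(z) + 12*sin(z)*cos(z)*cos(2*sin(z)) + 8*sin(2*sin(z))*cos(z)^3 + 2*sin(2*sin(z))*cos(z) - 8*cos(z)^3*cos(2*sin(z)) - 2*cos(z)*cos(2*sin(z))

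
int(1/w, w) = log(w) + C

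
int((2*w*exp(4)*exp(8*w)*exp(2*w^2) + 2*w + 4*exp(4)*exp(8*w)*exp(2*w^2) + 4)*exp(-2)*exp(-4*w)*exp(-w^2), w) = 2*sinh(w^2 + 4*w + 2) + C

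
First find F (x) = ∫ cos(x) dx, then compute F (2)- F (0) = sin(2)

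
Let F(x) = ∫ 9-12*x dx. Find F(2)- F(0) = -6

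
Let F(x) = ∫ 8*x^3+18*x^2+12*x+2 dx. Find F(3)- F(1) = 368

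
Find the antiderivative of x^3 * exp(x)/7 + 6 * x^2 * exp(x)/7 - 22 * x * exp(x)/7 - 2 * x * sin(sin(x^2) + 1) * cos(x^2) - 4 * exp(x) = x*(x^2 + 3*x - 28)*exp(x)/7 + cos(sin(x^2) + 1) + C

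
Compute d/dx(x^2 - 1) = 2*x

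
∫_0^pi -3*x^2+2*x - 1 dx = -pi^3 - pi + pi^2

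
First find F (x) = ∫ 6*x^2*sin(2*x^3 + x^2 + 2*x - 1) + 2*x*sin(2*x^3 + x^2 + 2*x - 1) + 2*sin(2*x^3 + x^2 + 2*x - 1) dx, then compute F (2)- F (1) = cos(4) - cos(23)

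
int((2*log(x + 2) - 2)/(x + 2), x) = (log(x + 2) - 1)^2 + C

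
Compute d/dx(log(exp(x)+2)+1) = exp(x)/(exp(x) + 2)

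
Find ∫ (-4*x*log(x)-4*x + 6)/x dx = 2*(3 - 2*x)*log(x) + C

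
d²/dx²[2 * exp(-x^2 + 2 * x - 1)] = (8*x^2 - 16*x + 4)*exp(-x^2 + 2*x - 1)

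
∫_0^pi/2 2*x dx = pi^2/4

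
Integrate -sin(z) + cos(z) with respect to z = sin(z) + cos(z) + C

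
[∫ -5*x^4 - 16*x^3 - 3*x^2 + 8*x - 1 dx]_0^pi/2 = (-3*pi/2 - pi^2/4 + 1)*(-pi/2 + pi^2/4 + pi^3/8)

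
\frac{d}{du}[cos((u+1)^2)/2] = -(u + 1)*sin(u^2 + 2*u + 1)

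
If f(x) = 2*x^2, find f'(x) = 4*x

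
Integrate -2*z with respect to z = -z^2 + C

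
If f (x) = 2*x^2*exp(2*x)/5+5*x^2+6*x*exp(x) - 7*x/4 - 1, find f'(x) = 4*x^2*exp(2*x)/5 + 4*x*exp(2*x)/5 + 6*x*exp(x) + 10*x + 6*exp(x) - 7/4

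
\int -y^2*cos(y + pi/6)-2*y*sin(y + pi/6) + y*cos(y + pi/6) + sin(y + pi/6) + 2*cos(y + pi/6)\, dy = (-y^2 + y + 2)*sin(y + pi/6) + C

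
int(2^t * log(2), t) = 2^t + C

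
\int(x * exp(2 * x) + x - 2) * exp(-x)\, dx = 2*(x - 1)*sinh(x) + C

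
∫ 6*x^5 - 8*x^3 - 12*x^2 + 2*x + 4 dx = x^6 - 2*x^4 - 4*x^3 + x^2 + 4*x + C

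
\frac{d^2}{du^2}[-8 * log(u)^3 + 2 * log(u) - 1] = (24*log(u)^2 - 48*log(u) - 2)/u^2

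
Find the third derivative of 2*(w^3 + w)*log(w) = (12*w^2*log(w) + 22*w^2 - 2)/w^2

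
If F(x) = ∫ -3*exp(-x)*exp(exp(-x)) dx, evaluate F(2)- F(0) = -3*E + 3*exp(exp(-2))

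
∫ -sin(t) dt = cos(t) + C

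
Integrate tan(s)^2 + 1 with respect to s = tan(s) + C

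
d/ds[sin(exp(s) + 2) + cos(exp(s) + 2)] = sqrt(2)*exp(s)*cos(exp(s) + pi/4 + 2)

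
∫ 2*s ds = s^2 + C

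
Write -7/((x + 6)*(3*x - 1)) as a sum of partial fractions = -21/(19*(3*x - 1)) + 7/(19*(x + 6))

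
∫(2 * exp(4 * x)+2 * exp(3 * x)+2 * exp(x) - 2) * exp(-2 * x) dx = (exp(2*x) + exp(x) - 1)^2*exp(-2*x) + C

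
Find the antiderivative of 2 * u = u^2 + C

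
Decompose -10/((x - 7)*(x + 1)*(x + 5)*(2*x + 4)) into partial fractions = 5/(144*(x + 5)) - 5/(27*(x + 2)) + 5/(32*(x + 1)) - 5/(864*(x - 7))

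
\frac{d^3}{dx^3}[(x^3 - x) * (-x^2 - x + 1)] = -60*x^2 - 24*x + 12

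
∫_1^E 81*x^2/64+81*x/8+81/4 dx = -3375/64 + (3*E/4 + 3)^3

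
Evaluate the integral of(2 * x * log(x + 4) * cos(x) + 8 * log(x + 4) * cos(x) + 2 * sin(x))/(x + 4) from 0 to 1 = 2*log(5)*sin(1)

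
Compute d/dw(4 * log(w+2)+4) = 4/(w + 2)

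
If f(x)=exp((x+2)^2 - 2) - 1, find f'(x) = 2*x*exp(x^2 + 4*x + 2) + 4*exp(x^2 + 4*x + 2)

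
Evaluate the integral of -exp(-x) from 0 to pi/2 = -1 + exp(-pi/2)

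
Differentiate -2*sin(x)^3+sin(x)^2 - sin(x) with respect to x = (2*sin(x) + 6*cos(x)^2 - 7)*cos(x)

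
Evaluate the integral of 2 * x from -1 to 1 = 0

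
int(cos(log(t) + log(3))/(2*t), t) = sin(log(3*t))/2 + C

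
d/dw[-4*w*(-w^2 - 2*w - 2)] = 12*w^2 + 16*w + 8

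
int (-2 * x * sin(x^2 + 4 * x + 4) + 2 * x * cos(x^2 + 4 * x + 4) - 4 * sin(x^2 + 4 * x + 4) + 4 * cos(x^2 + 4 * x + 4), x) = sin((x + 2)^2) + cos((x + 2)^2) + C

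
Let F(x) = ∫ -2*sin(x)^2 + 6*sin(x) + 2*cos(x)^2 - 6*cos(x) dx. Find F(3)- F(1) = -(-3 + cos(1) + sin(1))^2 + (-3 + cos(3) + sin(3))^2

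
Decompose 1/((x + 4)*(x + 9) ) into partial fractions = -1/(5*(x + 9)) + 1/(5*(x + 4))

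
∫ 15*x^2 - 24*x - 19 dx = 5*x^3 - 12*x^2 - 19*x + C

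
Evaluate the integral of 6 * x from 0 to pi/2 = 3*pi^2/4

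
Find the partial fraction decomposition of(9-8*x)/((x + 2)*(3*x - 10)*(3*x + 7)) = 83/(17*(3*x + 7)) - 53/(272*(3*x - 10)) - 25/(16*(x + 2))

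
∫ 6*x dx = 3*x^2 + C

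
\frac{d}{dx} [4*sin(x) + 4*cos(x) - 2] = -4*sin(x) + 4*cos(x)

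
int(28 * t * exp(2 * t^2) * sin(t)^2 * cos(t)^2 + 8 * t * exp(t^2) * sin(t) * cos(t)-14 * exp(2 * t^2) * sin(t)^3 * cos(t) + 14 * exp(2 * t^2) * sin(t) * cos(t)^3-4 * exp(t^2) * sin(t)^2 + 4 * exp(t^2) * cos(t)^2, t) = (7*exp(t^2)*sin(2*t) + 8)*exp(t^2)*sin(t)*cos(t)/2 + C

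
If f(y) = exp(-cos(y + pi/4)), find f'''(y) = (sin(y + pi/4)^3 - sin(y + pi/4) + 3*cos(2*y)/2)*exp(-cos(y + pi/4))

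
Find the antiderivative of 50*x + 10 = 25*x^2 + 10*x + C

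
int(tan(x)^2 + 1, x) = tan(x) + C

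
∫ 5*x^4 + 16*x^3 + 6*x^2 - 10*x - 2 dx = x^5 + 4*x^4 + 2*x^3 - 5*x^2 - 2*x + C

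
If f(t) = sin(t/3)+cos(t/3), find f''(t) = -sin(t/3)/9 - cos(t/3)/9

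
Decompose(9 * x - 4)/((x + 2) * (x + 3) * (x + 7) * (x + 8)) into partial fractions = 38/(15*(x + 8)) - 67/(20*(x + 7)) + 31/(20*(x + 3)) - 11/(15*(x + 2))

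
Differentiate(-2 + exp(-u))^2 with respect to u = (4*exp(u) - 2)*exp(-2*u)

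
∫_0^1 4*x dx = 2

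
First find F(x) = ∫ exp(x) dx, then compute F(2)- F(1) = -E + exp(2)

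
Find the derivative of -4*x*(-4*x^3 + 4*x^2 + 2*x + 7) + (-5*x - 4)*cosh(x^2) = 64*x^3 - 10*x^2*sinh(x^2) - 48*x^2 - 8*x*sinh(x^2) - 16*x - 5*cosh(x^2) - 28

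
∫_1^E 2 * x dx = -1 + exp(2)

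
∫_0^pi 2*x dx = pi^2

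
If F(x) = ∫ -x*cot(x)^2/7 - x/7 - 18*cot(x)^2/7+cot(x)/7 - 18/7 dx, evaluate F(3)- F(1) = 3*cot(3) - 19*cot(1)/7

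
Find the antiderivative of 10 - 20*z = -10*z^2 + 10*z + C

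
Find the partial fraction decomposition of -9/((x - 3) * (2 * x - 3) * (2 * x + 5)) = -9/(44*(2*x + 5)) + 3/(4*(2*x - 3)) - 3/(11*(x - 3))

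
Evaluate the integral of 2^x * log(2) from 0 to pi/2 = -1 + 2^(pi/2)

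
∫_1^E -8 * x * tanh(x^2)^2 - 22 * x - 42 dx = -42*E - 15*exp(2) - 4*tanh(1) + 4*tanh(exp(2)) + 57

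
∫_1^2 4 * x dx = 6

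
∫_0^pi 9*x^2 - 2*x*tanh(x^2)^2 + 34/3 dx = -pi^2 + tanh(pi^2) + 34*pi/3 + 3*pi^3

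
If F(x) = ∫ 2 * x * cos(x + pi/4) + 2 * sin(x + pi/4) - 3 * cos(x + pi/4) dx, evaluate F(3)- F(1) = 3*sin(pi/4 + 3) + sin(pi/4 + 1)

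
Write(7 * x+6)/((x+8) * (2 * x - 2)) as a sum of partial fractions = 25/(9*(x + 8)) + 13/(18*(x - 1))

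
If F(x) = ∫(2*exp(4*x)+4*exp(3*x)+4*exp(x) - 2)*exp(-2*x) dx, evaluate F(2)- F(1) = -(-exp(-1) + 2 + E)^2 + (-exp(-2) + 2 + exp(2))^2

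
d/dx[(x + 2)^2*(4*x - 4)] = 12*x^2 + 24*x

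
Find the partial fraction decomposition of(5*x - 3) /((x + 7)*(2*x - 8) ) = 19/(11*(x + 7)) + 17/(22*(x - 4))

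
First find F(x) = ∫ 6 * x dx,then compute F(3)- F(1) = 24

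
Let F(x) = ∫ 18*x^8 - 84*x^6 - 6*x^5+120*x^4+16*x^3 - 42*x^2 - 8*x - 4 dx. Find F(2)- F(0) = 120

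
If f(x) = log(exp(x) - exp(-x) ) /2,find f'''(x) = (4*exp(4*x) + 4*exp(2*x))/(exp(6*x) - 3*exp(4*x) + 3*exp(2*x) - 1)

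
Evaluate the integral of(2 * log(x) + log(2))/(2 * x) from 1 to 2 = log(2)^2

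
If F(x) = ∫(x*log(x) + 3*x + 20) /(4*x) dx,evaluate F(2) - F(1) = 1/2 + 11*log(2)/2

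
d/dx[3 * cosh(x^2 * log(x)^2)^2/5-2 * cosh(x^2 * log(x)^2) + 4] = 4*x*(3*log(x)*cosh(x^2*log(x)^2)/5 - log(x) + 3*cosh(x^2*log(x)^2)/5 - 1)*log(x)*sinh(x^2*log(x)^2)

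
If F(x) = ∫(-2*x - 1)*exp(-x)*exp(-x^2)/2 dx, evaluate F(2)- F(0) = -1/2 + exp(-6)/2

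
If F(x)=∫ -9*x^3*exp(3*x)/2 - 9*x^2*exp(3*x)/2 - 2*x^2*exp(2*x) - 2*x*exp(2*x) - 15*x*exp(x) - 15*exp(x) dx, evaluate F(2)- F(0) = -12*exp(6) - 30*exp(2) - 4*exp(4)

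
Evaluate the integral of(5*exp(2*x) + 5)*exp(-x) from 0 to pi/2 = -5*exp(-pi/2) + 5*exp(pi/2)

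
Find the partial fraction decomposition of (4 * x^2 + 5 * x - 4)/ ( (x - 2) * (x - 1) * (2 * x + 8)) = 2/(3*(x + 4)) - 1/(2*(x - 1)) + 11/(6*(x - 2))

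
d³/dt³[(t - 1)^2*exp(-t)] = (-t^2 + 8*t - 13)*exp(-t)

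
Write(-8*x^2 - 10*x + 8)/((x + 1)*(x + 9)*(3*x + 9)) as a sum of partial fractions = -275/(72*(x + 9)) + 17/(18*(x + 3)) + 5/(24*(x + 1))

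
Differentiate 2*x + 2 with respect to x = 2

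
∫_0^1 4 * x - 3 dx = -1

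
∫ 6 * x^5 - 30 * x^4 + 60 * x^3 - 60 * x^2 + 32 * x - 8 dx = x^6 - 6*x^5 + 15*x^4 - 20*x^3 + 16*x^2 - 8*x + C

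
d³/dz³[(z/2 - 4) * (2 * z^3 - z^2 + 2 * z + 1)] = 24*z - 51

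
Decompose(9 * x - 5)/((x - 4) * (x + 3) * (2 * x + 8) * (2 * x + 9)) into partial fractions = 182/(51*(2*x + 9)) - 41/(16*(x + 4)) + 16/(21*(x + 3)) + 31/(1904*(x - 4))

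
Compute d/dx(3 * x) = 3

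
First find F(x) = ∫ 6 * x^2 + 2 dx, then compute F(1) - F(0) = 4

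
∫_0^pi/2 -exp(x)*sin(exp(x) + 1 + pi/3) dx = cos(1 + pi/3 + exp(pi/2)) - cos(pi/3 + 2)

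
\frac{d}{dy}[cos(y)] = -sin(y)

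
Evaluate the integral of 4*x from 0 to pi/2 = pi^2/2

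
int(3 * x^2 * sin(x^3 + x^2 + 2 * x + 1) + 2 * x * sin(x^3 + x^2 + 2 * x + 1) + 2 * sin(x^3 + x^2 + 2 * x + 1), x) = -cos(x^3 + x^2 + 2*x + 1) + C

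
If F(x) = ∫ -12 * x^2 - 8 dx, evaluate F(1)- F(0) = -12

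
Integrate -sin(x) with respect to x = cos(x) + C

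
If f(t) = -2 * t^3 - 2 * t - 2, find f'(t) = -6*t^2 - 2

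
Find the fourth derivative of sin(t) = sin(t)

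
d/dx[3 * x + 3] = 3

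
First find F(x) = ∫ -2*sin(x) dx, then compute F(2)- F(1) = -2*cos(1) + 2*cos(2)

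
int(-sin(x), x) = cos(x) + C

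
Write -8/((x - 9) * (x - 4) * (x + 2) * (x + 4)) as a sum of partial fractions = 1/(26*(x + 4)) - 2/(33*(x + 2)) + 1/(30*(x - 4)) - 8/(715*(x - 9))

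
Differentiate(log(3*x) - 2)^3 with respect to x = (3*log(x)^2 - 12*log(x) + 6*log(3)*log(x) - 12*log(3) + 3*log(3)^2 + 12)/x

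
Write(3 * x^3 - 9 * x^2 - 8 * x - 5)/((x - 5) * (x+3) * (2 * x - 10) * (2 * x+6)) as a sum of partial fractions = 365/(1024*(x + 3)) - 143/(256*(x + 3)^2) + 403/(1024*(x - 5)) + 105/(256*(x - 5)^2)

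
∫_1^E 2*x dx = -1 + exp(2)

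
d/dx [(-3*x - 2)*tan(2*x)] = -6*x/cos(2*x)^2 - 3*tan(2*x) - 4/cos(2*x)^2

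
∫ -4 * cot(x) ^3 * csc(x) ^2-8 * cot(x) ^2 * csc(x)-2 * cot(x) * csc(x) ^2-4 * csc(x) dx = (cot(x)*csc(x) + 4)*cot(x)*csc(x) + C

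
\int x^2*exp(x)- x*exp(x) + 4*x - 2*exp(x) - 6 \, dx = (exp(x) + 2)*(x^2 - 3*x + 1) + C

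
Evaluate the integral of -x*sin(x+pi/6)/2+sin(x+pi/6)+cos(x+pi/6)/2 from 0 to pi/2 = -pi/8 + 1/2 + sqrt(3)/2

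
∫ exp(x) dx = exp(x) + C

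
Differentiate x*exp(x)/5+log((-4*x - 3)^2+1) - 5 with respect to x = (8*x^3*exp(x) + 20*x^2*exp(x) + 17*x*exp(x) + 80*x + 5*exp(x) + 60)/(40*x^2 + 60*x + 25)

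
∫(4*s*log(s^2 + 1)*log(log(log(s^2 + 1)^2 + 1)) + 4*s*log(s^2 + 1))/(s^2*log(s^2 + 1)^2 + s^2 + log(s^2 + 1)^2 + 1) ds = log(log(s^2 + 1)^2 + 1)*log(log(log(s^2 + 1)^2 + 1)) + C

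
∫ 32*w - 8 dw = 16*w^2 - 8*w + C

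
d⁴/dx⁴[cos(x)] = cos(x)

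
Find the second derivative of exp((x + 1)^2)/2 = 2*x^2*exp(x^2 + 2*x + 1) + 4*x*exp(x^2 + 2*x + 1) + 3*exp(x^2 + 2*x + 1)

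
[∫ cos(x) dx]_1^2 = -sin(1) + sin(2)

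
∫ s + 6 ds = s^2/2 + 6*s + C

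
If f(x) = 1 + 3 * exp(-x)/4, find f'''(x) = -3*exp(-x)/4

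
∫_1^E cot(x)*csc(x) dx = -csc(E) + csc(1)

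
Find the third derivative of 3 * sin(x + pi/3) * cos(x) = -12*cos(2*x + pi/3)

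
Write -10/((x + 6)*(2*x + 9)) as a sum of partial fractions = -20/(3*(2*x + 9)) + 10/(3*(x + 6))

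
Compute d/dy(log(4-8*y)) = 2/(2*y - 1)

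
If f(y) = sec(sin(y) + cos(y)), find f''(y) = (sin(2*y) - 2*sin(2*y)/cos(sqrt(2)*sin(y + pi/4))^2 - sqrt(2)*sin(sqrt(2)*sin(y + pi/4))*sin(y + pi/4)/cos(sqrt(2)*sin(y + pi/4)) - 1 + 2/cos(sqrt(2)*sin(y + pi/4))^2)/cos(sqrt(2)*sin(y + pi/4))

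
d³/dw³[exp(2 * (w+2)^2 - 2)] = 64*w^3*exp(2*w^2 + 8*w + 6) + 384*w^2*exp(2*w^2 + 8*w + 6) + 816*w*exp(2*w^2 + 8*w + 6) + 608*exp(2*w^2 + 8*w + 6)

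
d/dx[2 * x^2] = 4*x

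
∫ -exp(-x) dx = exp(-x) + C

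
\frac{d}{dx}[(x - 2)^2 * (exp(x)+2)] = x^2*exp(x) - 2*x*exp(x) + 4*x - 8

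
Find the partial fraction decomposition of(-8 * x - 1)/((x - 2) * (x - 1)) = 9/(x - 1) - 17/(x - 2)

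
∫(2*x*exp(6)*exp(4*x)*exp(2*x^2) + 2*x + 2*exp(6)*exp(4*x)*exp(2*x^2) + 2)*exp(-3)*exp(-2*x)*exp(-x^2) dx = 2*sinh(x^2 + 2*x + 3) + C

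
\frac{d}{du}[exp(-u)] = -exp(-u)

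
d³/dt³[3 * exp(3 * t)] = 81*exp(3*t)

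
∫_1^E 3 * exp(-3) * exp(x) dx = -3*exp(-2) + 3*exp(-3 + E)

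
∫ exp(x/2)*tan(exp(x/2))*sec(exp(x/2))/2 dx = sec(exp(x/2)) + C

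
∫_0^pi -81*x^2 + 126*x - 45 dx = -(-2 + 3*pi)^3 - 12 + 3*pi + (-2 + 3*pi)^2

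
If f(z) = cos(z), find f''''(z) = cos(z)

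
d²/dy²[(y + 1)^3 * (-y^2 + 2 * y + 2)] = -20*y^3 - 12*y^2 + 30*y + 22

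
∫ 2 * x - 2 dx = x^2 - 2*x + C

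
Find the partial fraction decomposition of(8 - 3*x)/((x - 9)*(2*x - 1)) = -13/(17*(2*x - 1)) - 19/(17*(x - 9))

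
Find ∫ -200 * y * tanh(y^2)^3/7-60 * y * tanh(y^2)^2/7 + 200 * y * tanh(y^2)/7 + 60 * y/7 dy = 10*(5*tanh(y^2) + 3)*tanh(y^2)/7 + C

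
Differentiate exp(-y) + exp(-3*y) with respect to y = (-exp(2*y) - 3)*exp(-3*y)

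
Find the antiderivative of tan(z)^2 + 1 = tan(z) + C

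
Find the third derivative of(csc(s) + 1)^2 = 2*(1 + 4/sin(s) - 6/sin(s)^2 - 12/sin(s)^3)*cos(s)/sin(s)^2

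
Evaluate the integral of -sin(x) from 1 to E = cos(E) - cos(1)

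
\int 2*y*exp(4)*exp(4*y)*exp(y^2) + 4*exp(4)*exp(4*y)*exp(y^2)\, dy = exp((y + 2)^2) + C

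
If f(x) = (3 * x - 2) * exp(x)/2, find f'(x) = 3*x*exp(x)/2 + exp(x)/2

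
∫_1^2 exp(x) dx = -E + exp(2)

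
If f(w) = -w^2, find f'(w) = -2*w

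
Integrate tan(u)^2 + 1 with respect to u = tan(u) + C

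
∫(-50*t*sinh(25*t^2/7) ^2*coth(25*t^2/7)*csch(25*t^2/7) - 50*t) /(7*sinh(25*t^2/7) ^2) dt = coth(25*t^2/7) + csch(25*t^2/7) + C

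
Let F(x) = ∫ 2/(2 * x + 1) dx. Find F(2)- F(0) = -log(2) + log(10)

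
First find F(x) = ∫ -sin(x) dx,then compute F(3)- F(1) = cos(3) - cos(1)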